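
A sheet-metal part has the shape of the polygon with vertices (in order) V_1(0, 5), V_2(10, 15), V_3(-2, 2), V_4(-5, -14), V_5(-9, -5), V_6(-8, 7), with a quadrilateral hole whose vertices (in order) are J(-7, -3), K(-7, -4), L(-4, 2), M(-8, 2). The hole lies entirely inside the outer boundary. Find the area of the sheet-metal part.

Outer boundary:
Cross-terms: -50, 50, 38, -101, -103, -40  ⇒  Σ = -206
Area = |Σ|/2 = 103.
Hole:
Apply the shoelace (surveyor's) formula: 2A = Σ (x_i·y_{i+1} − x_{i+1}·y_i), indices taken mod 4.
Σ = (7) + (-30) + (8) + (38) = 23
Area = |Σ|/2 = 11.5.
Net area = 103 − 11.5 = 91.5.

91.5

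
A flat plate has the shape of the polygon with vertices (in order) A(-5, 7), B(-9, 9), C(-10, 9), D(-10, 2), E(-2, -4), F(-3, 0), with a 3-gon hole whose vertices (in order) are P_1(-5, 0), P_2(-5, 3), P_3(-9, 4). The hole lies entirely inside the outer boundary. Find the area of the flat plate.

Outer boundary:
Apply the shoelace formula: 2A = Σ (x_i·y_{i+1} − x_{i+1}·y_i), indices taken mod 6.
Cross-terms: 18, 9, 70, 44, -12, -21  ⇒  Σ = 108
Area = |Σ|/2 = 54.
Hole:
P_1→P_2: (-5)(3) − (-5)(0) = -15
P_2→P_3: (-5)(4) − (-9)(3) = 7
P_3→P_1: (-9)(0) − (-5)(4) = 20
Σ = 12
Area = |Σ|/2 = 6.
Net area = 54 − 6 = 48.

48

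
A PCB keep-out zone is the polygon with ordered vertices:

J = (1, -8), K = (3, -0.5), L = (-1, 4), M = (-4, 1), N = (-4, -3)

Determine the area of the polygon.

50.5

Apply Gauss's area formula: 2A = Σ (x_i·y_{i+1} − x_{i+1}·y_i), indices taken mod 5.
Σ = (23.5) + (11.5) + (15) + (16) + (35) = 101
Area = |Σ|/2 = 50.5.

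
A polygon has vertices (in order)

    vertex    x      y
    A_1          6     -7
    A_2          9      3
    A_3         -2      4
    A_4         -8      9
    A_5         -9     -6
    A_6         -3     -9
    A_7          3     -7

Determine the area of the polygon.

199

Σ = (81) + (42) + (14) + (129) + (63) + (48) + (21) = 398
Area = |Σ|/2 = 199.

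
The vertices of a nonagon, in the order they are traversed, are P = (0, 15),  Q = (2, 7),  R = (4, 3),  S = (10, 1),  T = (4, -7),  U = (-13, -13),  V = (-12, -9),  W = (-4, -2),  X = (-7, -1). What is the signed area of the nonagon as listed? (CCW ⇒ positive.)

Apply the shoelace formula: 2A = Σ (x_i·y_{i+1} − x_{i+1}·y_i), indices taken mod 9.
Σ = (-30) + (-22) + (-26) + (-74) + (-143) + (-39) + (-12) + (-10) + (-105) = -461
Signed area = Σ/2 = -230.5 (negative ⇒ clockwise traversal).

-230.5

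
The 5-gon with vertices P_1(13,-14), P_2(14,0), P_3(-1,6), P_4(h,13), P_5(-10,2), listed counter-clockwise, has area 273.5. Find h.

Write out the shoelace sum; only the two edges meeting at P_4 involve h:
2·Area = [((-1)·13 − h·6) + (h·2 − (-10)·13)] + 394
       = -4·h + 511 = 547
⇒ h = -9.

-9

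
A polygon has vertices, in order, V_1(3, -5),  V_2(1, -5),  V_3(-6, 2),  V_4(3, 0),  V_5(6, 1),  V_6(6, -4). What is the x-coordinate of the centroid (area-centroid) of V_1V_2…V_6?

377/267

Apply the shoelace formula. First the cross-terms c_i = x_i·y_{i+1} − x_{i+1}·y_i:
  -10, -28, -6, 3, -30, -18  ⇒  2A = -89, A = -44.5.
Then Σ (x_i + x_{i+1})·c_i = -377, so x̄ = -377 / (6·(-44.5)) = 377/267.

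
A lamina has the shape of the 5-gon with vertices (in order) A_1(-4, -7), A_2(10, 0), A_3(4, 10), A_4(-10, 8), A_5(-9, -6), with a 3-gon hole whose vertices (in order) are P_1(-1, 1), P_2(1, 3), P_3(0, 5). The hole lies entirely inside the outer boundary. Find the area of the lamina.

Outer boundary:
Apply the surveyor's formula: 2A = Σ (x_i·y_{i+1} − x_{i+1}·y_i), indices taken mod 5.
Σ = (70) + (100) + (132) + (132) + (39) = 473
Area = |Σ|/2 = 236.5.
Hole:
Apply the surveyor's formula: 2A = Σ (x_i·y_{i+1} − x_{i+1}·y_i), indices taken mod 3.
Σ = (-4) + (5) + (5) = 6
Area = |Σ|/2 = 3.
Net area = 236.5 − 3 = 233.5.

233.5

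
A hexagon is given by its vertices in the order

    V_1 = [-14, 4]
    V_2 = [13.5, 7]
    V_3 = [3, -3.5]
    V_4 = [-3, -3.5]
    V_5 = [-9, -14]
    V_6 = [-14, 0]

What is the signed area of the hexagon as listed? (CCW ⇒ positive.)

Apply the shoelace (surveyor's) formula: 2A = Σ (x_i·y_{i+1} − x_{i+1}·y_i), indices taken mod 6.
Cross-terms: -152, -68.25, -21, 10.5, -196, -56  ⇒  Σ = -482.75
Signed area = Σ/2 = -241.375 (negative ⇒ clockwise traversal).

-241.375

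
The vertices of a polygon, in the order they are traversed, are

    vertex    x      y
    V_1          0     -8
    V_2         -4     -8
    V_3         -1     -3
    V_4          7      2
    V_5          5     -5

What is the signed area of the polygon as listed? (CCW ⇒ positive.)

-47

Apply the surveyor's formula: 2A = Σ (x_i·y_{i+1} − x_{i+1}·y_i), indices taken mod 5.
Σ = (-32) + (4) + (19) + (-45) + (-40) = -94
Signed area = Σ/2 = -47 (negative ⇒ clockwise traversal).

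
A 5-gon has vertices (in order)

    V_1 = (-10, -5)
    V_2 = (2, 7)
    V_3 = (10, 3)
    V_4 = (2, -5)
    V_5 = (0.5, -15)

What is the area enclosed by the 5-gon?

Apply the shoelace formula: 2A = Σ (x_i·y_{i+1} − x_{i+1}·y_i), indices taken mod 5.
Cross-terms: -60, -64, -56, -27.5, -152.5  ⇒  Σ = -360
Area = |Σ|/2 = 180.

180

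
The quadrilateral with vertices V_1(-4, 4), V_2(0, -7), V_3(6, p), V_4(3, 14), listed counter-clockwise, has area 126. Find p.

Write out the shoelace sum; only the two edges meeting at V_3 involve p:
2·Area = [(0·p − 6·(-7)) + (6·14 − 3·p)] + 96
       = -3·p + 222 = 252
⇒ p = -10.

-10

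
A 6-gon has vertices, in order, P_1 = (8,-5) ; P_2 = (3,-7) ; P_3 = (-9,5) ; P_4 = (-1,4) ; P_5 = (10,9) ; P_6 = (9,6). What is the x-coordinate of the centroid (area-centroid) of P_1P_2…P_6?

758/283

Apply Gauss's area formula. First the cross-terms c_i = x_i·y_{i+1} − x_{i+1}·y_i:
  -41, -48, -31, -49, -21, -93  ⇒  2A = -283, A = -141.5.
Then Σ (x_i + x_{i+1})·c_i = -2274, so x̄ = -2274 / (6·(-141.5)) = 758/283.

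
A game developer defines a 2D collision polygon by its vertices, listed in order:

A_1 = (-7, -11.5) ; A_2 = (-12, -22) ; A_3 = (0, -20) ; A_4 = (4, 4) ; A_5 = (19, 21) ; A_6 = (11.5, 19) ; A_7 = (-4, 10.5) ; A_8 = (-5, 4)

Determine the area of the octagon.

391.125

A_1→A_2: (-7)(-22) − (-12)(-11.5) = 16
A_2→A_3: (-12)(-20) − (0)(-22) = 240
A_3→A_4: (0)(4) − (4)(-20) = 80
A_4→A_5: (4)(21) − (19)(4) = 8
A_5→A_6: (19)(19) − (11.5)(21) = 119.5
A_6→A_7: (11.5)(10.5) − (-4)(19) = 196.75
A_7→A_8: (-4)(4) − (-5)(10.5) = 36.5
A_8→A_1: (-5)(-11.5) − (-7)(4) = 85.5
Σ = 782.25
Area = |Σ|/2 = 391.125.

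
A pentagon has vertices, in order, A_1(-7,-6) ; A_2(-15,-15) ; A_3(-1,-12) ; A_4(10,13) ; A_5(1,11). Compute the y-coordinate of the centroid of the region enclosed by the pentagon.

-132/91

Apply Gauss's area formula. First the cross-terms c_i = x_i·y_{i+1} − x_{i+1}·y_i:
  15, 165, 107, 97, 71  ⇒  2A = 455, A = 227.5.
Then Σ (y_i + y_{i+1})·c_i = -1980, so ȳ = -1980 / (6·227.5) = -132/91.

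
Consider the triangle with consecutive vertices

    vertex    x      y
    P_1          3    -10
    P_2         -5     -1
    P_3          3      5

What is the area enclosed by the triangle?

60

P_1→P_2: (3)(-1) − (-5)(-10) = -53
P_2→P_3: (-5)(5) − (3)(-1) = -22
P_3→P_1: (3)(-10) − (3)(5) = -45
Σ = -120
Area = |Σ|/2 = 60.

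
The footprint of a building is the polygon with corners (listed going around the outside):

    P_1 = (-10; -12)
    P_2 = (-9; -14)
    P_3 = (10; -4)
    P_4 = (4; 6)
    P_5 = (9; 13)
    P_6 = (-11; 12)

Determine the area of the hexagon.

Apply the shoelace (surveyor's) formula: 2A = Σ (x_i·y_{i+1} − x_{i+1}·y_i), indices taken mod 6.
P_1→P_2: (-10)(-14) − (-9)(-12) = 32
P_2→P_3: (-9)(-4) − (10)(-14) = 176
P_3→P_4: (10)(6) − (4)(-4) = 76
P_4→P_5: (4)(13) − (9)(6) = -2
P_5→P_6: (9)(12) − (-11)(13) = 251
P_6→P_1: (-11)(-12) − (-10)(12) = 252
Σ = 785
Area = |Σ|/2 = 392.5.

392.5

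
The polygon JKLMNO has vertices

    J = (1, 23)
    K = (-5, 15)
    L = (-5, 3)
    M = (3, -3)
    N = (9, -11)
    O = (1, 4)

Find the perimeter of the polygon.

|JK| = √((-6)² + (-8)²) = √100 = 10
|KL| = √((0)² + (-12)²) = √144 = 12
|LM| = √((8)² + (-6)²) = √100 = 10
|MN| = √((6)² + (-8)²) = √100 = 10
|NO| = √((-8)² + (15)²) = √289 = 17
|OJ| = √((0)² + (19)²) = √361 = 19
Perimeter = 10 + 12 + 10 + 10 + 17 + 19 = 78.

78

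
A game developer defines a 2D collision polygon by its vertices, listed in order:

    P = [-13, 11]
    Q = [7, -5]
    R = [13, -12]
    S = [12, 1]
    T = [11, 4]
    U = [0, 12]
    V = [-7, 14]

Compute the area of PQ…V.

Σ = (-12) + (-19) + (157) + (37) + (132) + (84) + (105) = 484
Area = |Σ|/2 = 242.

242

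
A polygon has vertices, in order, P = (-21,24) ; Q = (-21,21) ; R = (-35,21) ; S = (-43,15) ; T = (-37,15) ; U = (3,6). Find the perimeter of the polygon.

|PQ| = √((0)² + (-3)²) = √9 = 3
|QR| = √((-14)² + (0)²) = √196 = 14
|RS| = √((-8)² + (-6)²) = √100 = 10
|ST| = √((6)² + (0)²) = √36 = 6
|TU| = √((40)² + (-9)²) = √1681 = 41
|UP| = √((-24)² + (18)²) = √900 = 30
Perimeter = 3 + 14 + 10 + 6 + 41 + 30 = 104.

104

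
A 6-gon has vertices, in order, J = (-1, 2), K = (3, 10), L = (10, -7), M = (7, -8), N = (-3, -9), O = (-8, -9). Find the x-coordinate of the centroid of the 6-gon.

352/195

Apply the shoelace (surveyor's) formula. First the cross-terms c_i = x_i·y_{i+1} − x_{i+1}·y_i:
  -16, -121, -31, -87, -45, -25  ⇒  2A = -325, A = -162.5.
Then Σ (x_i + x_{i+1})·c_i = -1760, so x̄ = -1760 / (6·(-162.5)) = 352/195.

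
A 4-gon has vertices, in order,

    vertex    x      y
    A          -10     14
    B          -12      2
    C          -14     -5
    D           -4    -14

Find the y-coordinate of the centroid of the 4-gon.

-155/81

Apply the shoelace formula. First the cross-terms c_i = x_i·y_{i+1} − x_{i+1}·y_i:
  148, 88, 176, -196  ⇒  2A = 216, A = 108.
Then Σ (y_i + y_{i+1})·c_i = -1240, so ȳ = -1240 / (6·108) = -155/81.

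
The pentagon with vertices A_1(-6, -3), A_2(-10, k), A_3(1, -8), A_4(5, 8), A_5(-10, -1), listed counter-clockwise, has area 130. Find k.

-9

Write out the shoelace sum; only the two edges meeting at A_2 involve k:
2·Area = [((-6)·k − (-10)·(-3)) + ((-10)·(-8) − 1·k)] + 147
       = -7·k + 197 = 260
⇒ k = -9.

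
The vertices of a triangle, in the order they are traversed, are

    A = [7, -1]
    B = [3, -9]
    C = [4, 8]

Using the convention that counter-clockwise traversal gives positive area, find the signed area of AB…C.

-30

Σ = (-60) + (60) + (-60) = -60
Signed area = Σ/2 = -30 (negative ⇒ clockwise traversal).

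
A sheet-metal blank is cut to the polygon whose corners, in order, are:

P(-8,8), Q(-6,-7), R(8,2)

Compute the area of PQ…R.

114

P→Q: (-8)(-7) − (-6)(8) = 104
Q→R: (-6)(2) − (8)(-7) = 44
R→P: (8)(8) − (-8)(2) = 80
Σ = 228
Area = |Σ|/2 = 114.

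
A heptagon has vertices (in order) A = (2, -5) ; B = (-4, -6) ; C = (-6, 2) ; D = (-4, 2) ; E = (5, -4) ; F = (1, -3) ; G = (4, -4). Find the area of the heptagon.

Σ = (-32) + (-44) + (-4) + (6) + (-11) + (8) + (-12) = -89
Area = |Σ|/2 = 44.5.

44.5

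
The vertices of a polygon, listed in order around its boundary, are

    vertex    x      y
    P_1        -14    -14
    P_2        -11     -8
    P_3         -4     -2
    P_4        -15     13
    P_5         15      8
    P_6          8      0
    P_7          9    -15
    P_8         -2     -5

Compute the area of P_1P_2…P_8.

Apply the shoelace formula: 2A = Σ (x_i·y_{i+1} − x_{i+1}·y_i), indices taken mod 8.
Σ = (-42) + (-10) + (-82) + (-315) + (-64) + (-120) + (-75) + (-42) = -750
Area = |Σ|/2 = 375.

375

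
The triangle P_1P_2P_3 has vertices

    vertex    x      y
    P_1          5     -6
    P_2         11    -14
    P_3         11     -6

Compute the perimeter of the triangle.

|P_1P_2| = √((6)² + (-8)²) = √100 = 10
|P_2P_3| = √((0)² + (8)²) = √64 = 8
|P_3P_1| = √((-6)² + (0)²) = √36 = 6
Perimeter = 10 + 8 + 6 = 24.

24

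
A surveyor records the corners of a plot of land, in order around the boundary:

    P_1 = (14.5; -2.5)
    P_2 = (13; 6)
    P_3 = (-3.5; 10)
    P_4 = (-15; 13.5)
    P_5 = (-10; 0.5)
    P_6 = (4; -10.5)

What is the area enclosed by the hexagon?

Apply the shoelace (surveyor's) formula: 2A = Σ (x_i·y_{i+1} − x_{i+1}·y_i), indices taken mod 6.
P_1→P_2: (14.5)(6) − (13)(-2.5) = 119.5
P_2→P_3: (13)(10) − (-3.5)(6) = 151
P_3→P_4: (-3.5)(13.5) − (-15)(10) = 102.75
P_4→P_5: (-15)(0.5) − (-10)(13.5) = 127.5
P_5→P_6: (-10)(-10.5) − (4)(0.5) = 103
P_6→P_1: (4)(-2.5) − (14.5)(-10.5) = 142.25
Σ = 746
Area = |Σ|/2 = 373.

373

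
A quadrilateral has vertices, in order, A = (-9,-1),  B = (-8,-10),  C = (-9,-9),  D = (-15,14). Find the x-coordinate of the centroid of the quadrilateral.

-32/3

Apply the shoelace (surveyor's) formula. First the cross-terms c_i = x_i·y_{i+1} − x_{i+1}·y_i:
  82, -18, -261, 141  ⇒  2A = -56, A = -28.
Then Σ (x_i + x_{i+1})·c_i = 1792, so x̄ = 1792 / (6·(-28)) = -32/3.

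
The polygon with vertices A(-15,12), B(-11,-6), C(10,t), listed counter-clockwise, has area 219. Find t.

The doubled signed area Σ (x_i y_{i+1} − x_{i+1} y_i) is linear in t.
With t=0 it equals 402; the coefficient of t is 4 (from the two edges through C).
So 4·t + 402 = 2·219 = 438 ⇒ t = 9.

9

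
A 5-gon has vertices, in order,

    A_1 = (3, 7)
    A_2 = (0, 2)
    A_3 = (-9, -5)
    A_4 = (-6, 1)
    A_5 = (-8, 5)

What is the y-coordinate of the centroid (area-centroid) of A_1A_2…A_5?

Apply Gauss's area formula. First the cross-terms c_i = x_i·y_{i+1} − x_{i+1}·y_i:
  6, 18, -39, -22, -71  ⇒  2A = -108, A = -54.
Then Σ (y_i + y_{i+1})·c_i = -828, so ȳ = -828 / (6·(-54)) = 23/9.

23/9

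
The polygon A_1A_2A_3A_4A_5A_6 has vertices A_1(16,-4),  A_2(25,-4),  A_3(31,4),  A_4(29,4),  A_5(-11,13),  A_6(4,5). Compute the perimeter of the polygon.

|A_1A_2| = √((9)² + (0)²) = √81 = 9
|A_2A_3| = √((6)² + (8)²) = √100 = 10
|A_3A_4| = √((-2)² + (0)²) = √4 = 2
|A_4A_5| = √((-40)² + (9)²) = √1681 = 41
|A_5A_6| = √((15)² + (-8)²) = √289 = 17
|A_6A_1| = √((12)² + (-9)²) = √225 = 15
Perimeter = 9 + 10 + 2 + 41 + 17 + 15 = 94.

94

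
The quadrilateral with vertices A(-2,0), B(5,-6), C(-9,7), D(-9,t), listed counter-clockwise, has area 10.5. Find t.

The doubled signed area Σ (x_i y_{i+1} − x_{i+1} y_i) is linear in t.
With t=0 it equals 56; the coefficient of t is -7 (from the two edges through D).
So -7·t + 56 = 2·10.5 = 21 ⇒ t = 5.

5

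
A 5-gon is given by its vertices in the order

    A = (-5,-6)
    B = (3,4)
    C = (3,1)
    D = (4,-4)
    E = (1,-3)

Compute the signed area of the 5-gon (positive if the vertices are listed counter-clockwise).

-28

Apply the shoelace (surveyor's) formula: 2A = Σ (x_i·y_{i+1} − x_{i+1}·y_i), indices taken mod 5.
Σ = (-2) + (-9) + (-16) + (-8) + (-21) = -56
Signed area = Σ/2 = -28 (negative ⇒ clockwise traversal).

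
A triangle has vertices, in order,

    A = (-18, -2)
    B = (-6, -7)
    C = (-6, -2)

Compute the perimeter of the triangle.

|AB| = √((12)² + (-5)²) = √169 = 13
|BC| = √((0)² + (5)²) = √25 = 5
|CA| = √((-12)² + (0)²) = √144 = 12
Perimeter = 13 + 5 + 12 = 30.

30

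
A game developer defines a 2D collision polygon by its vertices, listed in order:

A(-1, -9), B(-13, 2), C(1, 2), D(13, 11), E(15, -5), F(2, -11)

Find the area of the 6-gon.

Apply the shoelace (surveyor's) formula: 2A = Σ (x_i·y_{i+1} − x_{i+1}·y_i), indices taken mod 6.
Cross-terms: -119, -28, -15, -230, -155, -29  ⇒  Σ = -576
Area = |Σ|/2 = 288.

288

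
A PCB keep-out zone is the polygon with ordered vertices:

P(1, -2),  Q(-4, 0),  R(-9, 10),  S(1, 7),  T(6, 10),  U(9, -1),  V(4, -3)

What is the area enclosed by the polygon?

Apply Gauss's area formula: 2A = Σ (x_i·y_{i+1} − x_{i+1}·y_i), indices taken mod 7.
Cross-terms: -8, -40, -73, -32, -96, -23, -5  ⇒  Σ = -277
Area = |Σ|/2 = 138.5.

138.5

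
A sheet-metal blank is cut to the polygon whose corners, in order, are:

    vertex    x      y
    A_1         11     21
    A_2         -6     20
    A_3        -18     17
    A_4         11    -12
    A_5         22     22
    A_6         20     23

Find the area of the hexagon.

A_1→A_2: (11)(20) − (-6)(21) = 346
A_2→A_3: (-6)(17) − (-18)(20) = 258
A_3→A_4: (-18)(-12) − (11)(17) = 29
A_4→A_5: (11)(22) − (22)(-12) = 506
A_5→A_6: (22)(23) − (20)(22) = 66
A_6→A_1: (20)(21) − (11)(23) = 167
Σ = 1372
Area = |Σ|/2 = 686.

686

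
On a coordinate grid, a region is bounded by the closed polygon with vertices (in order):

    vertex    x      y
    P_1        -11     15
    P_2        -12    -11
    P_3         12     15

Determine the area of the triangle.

299

P_1→P_2: (-11)(-11) − (-12)(15) = 301
P_2→P_3: (-12)(15) − (12)(-11) = -48
P_3→P_1: (12)(15) − (-11)(15) = 345
Σ = 598
Area = |Σ|/2 = 299.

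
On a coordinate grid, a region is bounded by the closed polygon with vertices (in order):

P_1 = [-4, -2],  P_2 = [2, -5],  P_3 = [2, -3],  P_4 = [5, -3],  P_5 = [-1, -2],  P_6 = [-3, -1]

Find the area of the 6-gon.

10.5

Apply Gauss's area formula: 2A = Σ (x_i·y_{i+1} − x_{i+1}·y_i), indices taken mod 6.
Cross-terms: 24, 4, 9, -13, -5, 2  ⇒  Σ = 21
Area = |Σ|/2 = 10.5.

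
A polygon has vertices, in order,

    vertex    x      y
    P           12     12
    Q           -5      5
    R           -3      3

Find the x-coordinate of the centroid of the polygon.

4/3

Apply Gauss's area formula. First the cross-terms c_i = x_i·y_{i+1} − x_{i+1}·y_i:
  120, 0, -72  ⇒  2A = 48, A = 24.
Then Σ (x_i + x_{i+1})·c_i = 192, so x̄ = 192 / (6·24) = 4/3.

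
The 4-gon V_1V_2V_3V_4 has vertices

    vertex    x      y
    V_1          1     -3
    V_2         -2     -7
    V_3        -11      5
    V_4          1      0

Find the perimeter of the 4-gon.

36

|V_1V_2| = √((-3)² + (-4)²) = √25 = 5
|V_2V_3| = √((-9)² + (12)²) = √225 = 15
|V_3V_4| = √((12)² + (-5)²) = √169 = 13
|V_4V_1| = √((0)² + (-3)²) = √9 = 3
Perimeter = 5 + 15 + 13 + 3 = 36.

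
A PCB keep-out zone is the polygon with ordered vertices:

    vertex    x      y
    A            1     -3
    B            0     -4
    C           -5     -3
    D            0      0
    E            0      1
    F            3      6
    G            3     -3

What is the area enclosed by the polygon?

30

Apply Gauss's area formula: 2A = Σ (x_i·y_{i+1} − x_{i+1}·y_i), indices taken mod 7.
Σ = (-4) + (-20) + (0) + (0) + (-3) + (-27) + (-6) = -60
Area = |Σ|/2 = 30.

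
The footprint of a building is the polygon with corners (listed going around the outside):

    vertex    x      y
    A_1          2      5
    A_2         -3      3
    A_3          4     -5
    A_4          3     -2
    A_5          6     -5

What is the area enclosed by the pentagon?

Σ = (21) + (3) + (7) + (-3) + (40) = 68
Area = |Σ|/2 = 34.

34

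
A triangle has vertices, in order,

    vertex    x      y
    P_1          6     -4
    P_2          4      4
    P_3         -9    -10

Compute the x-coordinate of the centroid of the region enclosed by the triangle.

1/3

Apply the shoelace formula. First the cross-terms c_i = x_i·y_{i+1} − x_{i+1}·y_i:
  40, -4, 96  ⇒  2A = 132, A = 66.
Then Σ (x_i + x_{i+1})·c_i = 132, so x̄ = 132 / (6·66) = 1/3.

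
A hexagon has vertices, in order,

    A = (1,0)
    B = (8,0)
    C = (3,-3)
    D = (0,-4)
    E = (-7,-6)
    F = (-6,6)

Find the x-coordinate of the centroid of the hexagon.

Apply the shoelace formula. First the cross-terms c_i = x_i·y_{i+1} − x_{i+1}·y_i:
  0, -24, -12, -28, -78, -6  ⇒  2A = -148, A = -74.
Then Σ (x_i + x_{i+1})·c_i = 940, so x̄ = 940 / (6·(-74)) = -235/111.

-235/111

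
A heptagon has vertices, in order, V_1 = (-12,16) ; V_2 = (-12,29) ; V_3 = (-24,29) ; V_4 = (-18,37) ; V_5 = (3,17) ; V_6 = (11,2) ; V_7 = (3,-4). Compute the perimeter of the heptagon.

116

|V_1V_2| = √((0)² + (13)²) = √169 = 13
|V_2V_3| = √((-12)² + (0)²) = √144 = 12
|V_3V_4| = √((6)² + (8)²) = √100 = 10
|V_4V_5| = √((21)² + (-20)²) = √841 = 29
|V_5V_6| = √((8)² + (-15)²) = √289 = 17
|V_6V_7| = √((-8)² + (-6)²) = √100 = 10
|V_7V_1| = √((-15)² + (20)²) = √625 = 25
Perimeter = 13 + 12 + 10 + 29 + 17 + 10 + 25 = 116.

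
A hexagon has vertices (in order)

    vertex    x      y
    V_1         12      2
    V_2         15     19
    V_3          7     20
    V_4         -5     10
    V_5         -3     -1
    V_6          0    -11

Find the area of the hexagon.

367.5

Σ = (198) + (167) + (170) + (35) + (33) + (132) = 735
Area = |Σ|/2 = 367.5.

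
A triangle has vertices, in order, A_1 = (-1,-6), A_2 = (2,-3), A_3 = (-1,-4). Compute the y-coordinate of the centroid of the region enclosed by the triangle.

-13/3

Apply the shoelace (surveyor's) formula. First the cross-terms c_i = x_i·y_{i+1} − x_{i+1}·y_i:
  15, -11, 2  ⇒  2A = 6, A = 3.
Then Σ (y_i + y_{i+1})·c_i = -78, so ȳ = -78 / (6·3) = -13/3.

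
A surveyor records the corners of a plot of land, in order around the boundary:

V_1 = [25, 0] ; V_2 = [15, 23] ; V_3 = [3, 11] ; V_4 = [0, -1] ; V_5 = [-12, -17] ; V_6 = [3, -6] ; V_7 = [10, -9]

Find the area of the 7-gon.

518.5

V_1→V_2: (25)(23) − (15)(0) = 575
V_2→V_3: (15)(11) − (3)(23) = 96
V_3→V_4: (3)(-1) − (0)(11) = -3
V_4→V_5: (0)(-17) − (-12)(-1) = -12
V_5→V_6: (-12)(-6) − (3)(-17) = 123
V_6→V_7: (3)(-9) − (10)(-6) = 33
V_7→V_1: (10)(0) − (25)(-9) = 225
Σ = 1037
Area = |Σ|/2 = 518.5.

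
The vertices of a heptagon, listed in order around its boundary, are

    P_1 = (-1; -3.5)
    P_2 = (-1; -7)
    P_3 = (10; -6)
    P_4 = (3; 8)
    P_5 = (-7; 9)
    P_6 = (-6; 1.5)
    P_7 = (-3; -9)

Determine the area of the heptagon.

182

Apply the shoelace (surveyor's) formula: 2A = Σ (x_i·y_{i+1} − x_{i+1}·y_i), indices taken mod 7.
Cross-terms: 3.5, 76, 98, 83, 43.5, 58.5, 1.5  ⇒  Σ = 364
Area = |Σ|/2 = 182.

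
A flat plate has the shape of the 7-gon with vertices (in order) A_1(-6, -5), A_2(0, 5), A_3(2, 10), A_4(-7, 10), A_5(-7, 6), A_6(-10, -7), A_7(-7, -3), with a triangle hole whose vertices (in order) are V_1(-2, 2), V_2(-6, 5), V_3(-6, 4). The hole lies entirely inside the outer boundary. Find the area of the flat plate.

90.5

Outer boundary:
Apply the surveyor's formula: 2A = Σ (x_i·y_{i+1} − x_{i+1}·y_i), indices taken mod 7.
A_1→A_2: (-6)(5) − (0)(-5) = -30
A_2→A_3: (0)(10) − (2)(5) = -10
A_3→A_4: (2)(10) − (-7)(10) = 90
A_4→A_5: (-7)(6) − (-7)(10) = 28
A_5→A_6: (-7)(-7) − (-10)(6) = 109
A_6→A_7: (-10)(-3) − (-7)(-7) = -19
A_7→A_1: (-7)(-5) − (-6)(-3) = 17
Σ = 185
Area = |Σ|/2 = 92.5.
Hole:
Apply Gauss's area formula: 2A = Σ (x_i·y_{i+1} − x_{i+1}·y_i), indices taken mod 3.
Σ = (2) + (6) + (-4) = 4
Area = |Σ|/2 = 2.
Net area = 92.5 − 2 = 90.5.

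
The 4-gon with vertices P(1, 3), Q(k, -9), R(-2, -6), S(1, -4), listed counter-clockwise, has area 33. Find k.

Write out the shoelace sum; only the two edges meeting at Q involve k:
2·Area = [(1·(-9) − k·3) + (k·(-6) − (-2)·(-9))] + 21
       = -9·k + -6 = 66
⇒ k = -8.

-8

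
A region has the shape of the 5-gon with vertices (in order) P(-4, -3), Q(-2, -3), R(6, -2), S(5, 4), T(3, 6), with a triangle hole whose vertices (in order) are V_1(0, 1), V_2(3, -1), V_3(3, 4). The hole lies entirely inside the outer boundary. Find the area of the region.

Outer boundary:
Apply the shoelace formula: 2A = Σ (x_i·y_{i+1} − x_{i+1}·y_i), indices taken mod 5.
P→Q: (-4)(-3) − (-2)(-3) = 6
Q→R: (-2)(-2) − (6)(-3) = 22
R→S: (6)(4) − (5)(-2) = 34
S→T: (5)(6) − (3)(4) = 18
T→P: (3)(-3) − (-4)(6) = 15
Σ = 95
Area = |Σ|/2 = 47.5.
Hole:
Apply the shoelace (surveyor's) formula: 2A = Σ (x_i·y_{i+1} − x_{i+1}·y_i), indices taken mod 3.
V_1→V_2: (0)(-1) − (3)(1) = -3
V_2→V_3: (3)(4) − (3)(-1) = 15
V_3→V_1: (3)(1) − (0)(4) = 3
Σ = 15
Area = |Σ|/2 = 7.5.
Net area = 47.5 − 7.5 = 40.

40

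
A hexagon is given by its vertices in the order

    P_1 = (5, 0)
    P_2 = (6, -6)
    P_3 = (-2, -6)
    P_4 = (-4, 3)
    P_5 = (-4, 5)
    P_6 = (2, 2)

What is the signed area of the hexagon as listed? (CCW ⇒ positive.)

P_1→P_2: (5)(-6) − (6)(0) = -30
P_2→P_3: (6)(-6) − (-2)(-6) = -48
P_3→P_4: (-2)(3) − (-4)(-6) = -30
P_4→P_5: (-4)(5) − (-4)(3) = -8
P_5→P_6: (-4)(2) − (2)(5) = -18
P_6→P_1: (2)(0) − (5)(2) = -10
Σ = -144
Signed area = Σ/2 = -72 (negative ⇒ clockwise traversal).

-72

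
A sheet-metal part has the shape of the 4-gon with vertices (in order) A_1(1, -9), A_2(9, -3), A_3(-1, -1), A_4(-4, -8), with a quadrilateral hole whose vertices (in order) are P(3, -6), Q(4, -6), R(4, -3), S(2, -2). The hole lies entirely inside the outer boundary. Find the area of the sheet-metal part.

Outer boundary:
Σ = (78) + (-12) + (4) + (44) = 114
Area = |Σ|/2 = 57.
Hole:
Apply Gauss's area formula: 2A = Σ (x_i·y_{i+1} − x_{i+1}·y_i), indices taken mod 4.
Σ = (6) + (12) + (-2) + (-6) = 10
Area = |Σ|/2 = 5.
Net area = 57 − 5 = 52.

52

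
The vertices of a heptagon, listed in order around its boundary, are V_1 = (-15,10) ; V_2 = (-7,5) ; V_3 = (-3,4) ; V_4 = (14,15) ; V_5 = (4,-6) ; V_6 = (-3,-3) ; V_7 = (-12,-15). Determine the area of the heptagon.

314.5

Apply Gauss's area formula: 2A = Σ (x_i·y_{i+1} − x_{i+1}·y_i), indices taken mod 7.
Σ = (-5) + (-13) + (-101) + (-144) + (-30) + (9) + (-345) = -629
Area = |Σ|/2 = 314.5.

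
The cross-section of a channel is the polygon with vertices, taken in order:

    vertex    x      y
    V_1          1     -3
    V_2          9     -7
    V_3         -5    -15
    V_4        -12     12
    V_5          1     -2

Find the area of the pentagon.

189.5

Σ = (20) + (-170) + (-240) + (12) + (-1) = -379
Area = |Σ|/2 = 189.5.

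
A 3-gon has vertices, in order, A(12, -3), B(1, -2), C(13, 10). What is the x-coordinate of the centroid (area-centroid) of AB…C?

Apply the shoelace (surveyor's) formula. First the cross-terms c_i = x_i·y_{i+1} − x_{i+1}·y_i:
  -21, 36, -159  ⇒  2A = -144, A = -72.
Then Σ (x_i + x_{i+1})·c_i = -3744, so x̄ = -3744 / (6·(-72)) = 26/3.

26/3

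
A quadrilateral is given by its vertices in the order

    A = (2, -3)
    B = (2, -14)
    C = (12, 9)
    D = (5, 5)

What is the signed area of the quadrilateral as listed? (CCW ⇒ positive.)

Apply Gauss's area formula: 2A = Σ (x_i·y_{i+1} − x_{i+1}·y_i), indices taken mod 4.
Σ = (-22) + (186) + (15) + (-25) = 154
Signed area = Σ/2 = 77 (positive ⇒ counter-clockwise traversal).

77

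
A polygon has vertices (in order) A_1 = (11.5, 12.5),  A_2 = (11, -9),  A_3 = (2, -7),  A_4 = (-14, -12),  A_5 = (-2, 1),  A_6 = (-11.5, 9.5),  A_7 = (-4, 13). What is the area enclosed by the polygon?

Apply the shoelace formula: 2A = Σ (x_i·y_{i+1} − x_{i+1}·y_i), indices taken mod 7.
A_1→A_2: (11.5)(-9) − (11)(12.5) = -241
A_2→A_3: (11)(-7) − (2)(-9) = -59
A_3→A_4: (2)(-12) − (-14)(-7) = -122
A_4→A_5: (-14)(1) − (-2)(-12) = -38
A_5→A_6: (-2)(9.5) − (-11.5)(1) = -7.5
A_6→A_7: (-11.5)(13) − (-4)(9.5) = -111.5
A_7→A_1: (-4)(12.5) − (11.5)(13) = -199.5
Σ = -778.5
Area = |Σ|/2 = 389.25.

389.25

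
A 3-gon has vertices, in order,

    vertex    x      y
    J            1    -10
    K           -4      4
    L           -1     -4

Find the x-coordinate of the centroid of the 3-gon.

Apply the shoelace (surveyor's) formula. First the cross-terms c_i = x_i·y_{i+1} − x_{i+1}·y_i:
  -36, 20, 14  ⇒  2A = -2, A = -1.
Then Σ (x_i + x_{i+1})·c_i = 8, so x̄ = 8 / (6·(-1)) = -4/3.

-4/3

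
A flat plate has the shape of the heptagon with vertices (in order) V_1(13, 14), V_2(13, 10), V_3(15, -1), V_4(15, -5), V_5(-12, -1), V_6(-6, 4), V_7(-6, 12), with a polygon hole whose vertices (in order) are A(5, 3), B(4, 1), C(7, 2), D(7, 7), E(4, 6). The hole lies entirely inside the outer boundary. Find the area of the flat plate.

333.5

Outer boundary:
Apply the shoelace (surveyor's) formula: 2A = Σ (x_i·y_{i+1} − x_{i+1}·y_i), indices taken mod 7.
Cross-terms: -52, -163, -60, -75, -54, -48, -240  ⇒  Σ = -692
Area = |Σ|/2 = 346.
Hole:
Apply the shoelace (surveyor's) formula: 2A = Σ (x_i·y_{i+1} − x_{i+1}·y_i), indices taken mod 5.
Σ = (-7) + (1) + (35) + (14) + (-18) = 25
Area = |Σ|/2 = 12.5.
Net area = 346 − 12.5 = 333.5.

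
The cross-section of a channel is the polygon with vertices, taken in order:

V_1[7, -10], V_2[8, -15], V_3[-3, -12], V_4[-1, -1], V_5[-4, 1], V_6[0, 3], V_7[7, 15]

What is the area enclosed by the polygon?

194

Apply the shoelace formula: 2A = Σ (x_i·y_{i+1} − x_{i+1}·y_i), indices taken mod 7.
Σ = (-25) + (-141) + (-9) + (-5) + (-12) + (-21) + (-175) = -388
Area = |Σ|/2 = 194.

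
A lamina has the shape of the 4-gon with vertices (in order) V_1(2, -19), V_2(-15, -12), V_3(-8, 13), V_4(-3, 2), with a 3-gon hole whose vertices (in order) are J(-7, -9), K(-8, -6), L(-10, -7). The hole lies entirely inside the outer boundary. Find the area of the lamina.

258.5

Outer boundary:
Cross-terms: -309, -291, 23, 53  ⇒  Σ = -524
Area = |Σ|/2 = 262.
Hole:
Σ = (-30) + (-4) + (41) = 7
Area = |Σ|/2 = 3.5.
Net area = 262 − 3.5 = 258.5.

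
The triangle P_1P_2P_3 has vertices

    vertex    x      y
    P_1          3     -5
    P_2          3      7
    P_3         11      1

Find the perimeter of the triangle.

|P_1P_2| = √((0)² + (12)²) = √144 = 12
|P_2P_3| = √((8)² + (-6)²) = √100 = 10
|P_3P_1| = √((-8)² + (-6)²) = √100 = 10
Perimeter = 12 + 10 + 10 = 32.

32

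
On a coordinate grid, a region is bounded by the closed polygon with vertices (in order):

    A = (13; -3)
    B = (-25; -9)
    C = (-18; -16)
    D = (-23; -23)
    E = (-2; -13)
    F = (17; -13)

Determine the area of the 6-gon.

355

Apply Gauss's area formula: 2A = Σ (x_i·y_{i+1} − x_{i+1}·y_i), indices taken mod 6.
A→B: (13)(-9) − (-25)(-3) = -192
B→C: (-25)(-16) − (-18)(-9) = 238
C→D: (-18)(-23) − (-23)(-16) = 46
D→E: (-23)(-13) − (-2)(-23) = 253
E→F: (-2)(-13) − (17)(-13) = 247
F→A: (17)(-3) − (13)(-13) = 118
Σ = 710
Area = |Σ|/2 = 355.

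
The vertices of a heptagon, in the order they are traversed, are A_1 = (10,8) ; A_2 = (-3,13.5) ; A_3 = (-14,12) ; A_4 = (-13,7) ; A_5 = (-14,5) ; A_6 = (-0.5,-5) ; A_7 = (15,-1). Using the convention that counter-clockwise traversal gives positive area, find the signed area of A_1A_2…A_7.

340.5

A_1→A_2: (10)(13.5) − (-3)(8) = 159
A_2→A_3: (-3)(12) − (-14)(13.5) = 153
A_3→A_4: (-14)(7) − (-13)(12) = 58
A_4→A_5: (-13)(5) − (-14)(7) = 33
A_5→A_6: (-14)(-5) − (-0.5)(5) = 72.5
A_6→A_7: (-0.5)(-1) − (15)(-5) = 75.5
A_7→A_1: (15)(8) − (10)(-1) = 130
Σ = 681
Signed area = Σ/2 = 340.5 (positive ⇒ counter-clockwise traversal).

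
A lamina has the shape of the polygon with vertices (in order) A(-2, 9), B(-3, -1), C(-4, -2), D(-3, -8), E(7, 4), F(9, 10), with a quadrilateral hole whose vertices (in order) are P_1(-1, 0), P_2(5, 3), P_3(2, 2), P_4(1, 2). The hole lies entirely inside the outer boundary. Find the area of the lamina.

Outer boundary:
Apply the shoelace formula: 2A = Σ (x_i·y_{i+1} − x_{i+1}·y_i), indices taken mod 6.
Σ = (29) + (2) + (26) + (44) + (34) + (101) = 236
Area = |Σ|/2 = 118.
Hole:
Apply the shoelace (surveyor's) formula: 2A = Σ (x_i·y_{i+1} − x_{i+1}·y_i), indices taken mod 4.
Σ = (-3) + (4) + (2) + (2) = 5
Area = |Σ|/2 = 2.5.
Net area = 118 − 2.5 = 115.5.

115.5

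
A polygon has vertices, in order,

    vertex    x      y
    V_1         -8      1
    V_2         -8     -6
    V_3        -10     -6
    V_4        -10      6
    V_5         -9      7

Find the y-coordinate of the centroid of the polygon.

Apply the surveyor's formula. First the cross-terms c_i = x_i·y_{i+1} − x_{i+1}·y_i:
  56, -12, -120, -16, 47  ⇒  2A = -45, A = -22.5.
Then Σ (y_i + y_{i+1})·c_i = 32, so ȳ = 32 / (6·(-22.5)) = -32/135.

-32/135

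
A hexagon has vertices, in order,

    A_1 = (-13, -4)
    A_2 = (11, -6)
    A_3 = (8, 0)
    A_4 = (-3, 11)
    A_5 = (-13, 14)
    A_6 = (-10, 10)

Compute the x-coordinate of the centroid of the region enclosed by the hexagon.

Apply the shoelace formula. First the cross-terms c_i = x_i·y_{i+1} − x_{i+1}·y_i:
  122, 48, 88, 101, 10, 170  ⇒  2A = 539, A = 269.5.
Then Σ (x_i + x_{i+1})·c_i = -4648, so x̄ = -4648 / (6·269.5) = -664/231.

-664/231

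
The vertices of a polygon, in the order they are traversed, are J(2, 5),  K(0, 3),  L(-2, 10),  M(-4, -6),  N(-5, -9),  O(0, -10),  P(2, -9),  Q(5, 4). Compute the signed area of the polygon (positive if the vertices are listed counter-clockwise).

Σ = (6) + (6) + (52) + (6) + (50) + (20) + (53) + (17) = 210
Signed area = Σ/2 = 105 (positive ⇒ counter-clockwise traversal).

105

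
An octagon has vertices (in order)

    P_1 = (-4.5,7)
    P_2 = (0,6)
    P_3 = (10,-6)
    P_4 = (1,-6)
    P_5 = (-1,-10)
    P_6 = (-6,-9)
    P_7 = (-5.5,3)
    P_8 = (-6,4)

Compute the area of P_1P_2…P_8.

Apply the surveyor's formula: 2A = Σ (x_i·y_{i+1} − x_{i+1}·y_i), indices taken mod 8.
Cross-terms: -27, -60, -54, -16, -51, -67.5, -4, -24  ⇒  Σ = -303.5
Area = |Σ|/2 = 151.75.

151.75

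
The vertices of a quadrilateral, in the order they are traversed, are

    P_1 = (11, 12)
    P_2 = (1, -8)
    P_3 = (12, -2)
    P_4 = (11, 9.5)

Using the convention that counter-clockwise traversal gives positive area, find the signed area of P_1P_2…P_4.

78.75

Apply the shoelace (surveyor's) formula: 2A = Σ (x_i·y_{i+1} − x_{i+1}·y_i), indices taken mod 4.
Cross-terms: -100, 94, 136, 27.5  ⇒  Σ = 157.5
Signed area = Σ/2 = 78.75 (positive ⇒ counter-clockwise traversal).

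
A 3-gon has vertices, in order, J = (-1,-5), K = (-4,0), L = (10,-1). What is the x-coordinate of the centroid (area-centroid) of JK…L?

Apply the shoelace (surveyor's) formula. First the cross-terms c_i = x_i·y_{i+1} − x_{i+1}·y_i:
  -20, 4, -51  ⇒  2A = -67, A = -33.5.
Then Σ (x_i + x_{i+1})·c_i = -335, so x̄ = -335 / (6·(-33.5)) = 5/3.

5/3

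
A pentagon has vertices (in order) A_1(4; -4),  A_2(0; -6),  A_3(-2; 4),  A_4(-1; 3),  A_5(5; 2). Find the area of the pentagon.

41.5

Σ = (-24) + (-12) + (-2) + (-17) + (-28) = -83
Area = |Σ|/2 = 41.5.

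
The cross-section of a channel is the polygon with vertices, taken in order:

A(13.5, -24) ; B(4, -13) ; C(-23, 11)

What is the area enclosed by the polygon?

34.5

Σ = (-79.5) + (-255) + (403.5) = 69
Area = |Σ|/2 = 34.5.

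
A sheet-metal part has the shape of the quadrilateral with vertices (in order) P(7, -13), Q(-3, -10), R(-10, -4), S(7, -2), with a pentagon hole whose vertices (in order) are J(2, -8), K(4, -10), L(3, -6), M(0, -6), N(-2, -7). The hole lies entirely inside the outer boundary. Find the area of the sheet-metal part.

104

Outer boundary:
P→Q: (7)(-10) − (-3)(-13) = -109
Q→R: (-3)(-4) − (-10)(-10) = -88
R→S: (-10)(-2) − (7)(-4) = 48
S→P: (7)(-13) − (7)(-2) = -77
Σ = -226
Area = |Σ|/2 = 113.
Hole:
Apply the surveyor's formula: 2A = Σ (x_i·y_{i+1} − x_{i+1}·y_i), indices taken mod 5.
J→K: (2)(-10) − (4)(-8) = 12
K→L: (4)(-6) − (3)(-10) = 6
L→M: (3)(-6) − (0)(-6) = -18
M→N: (0)(-7) − (-2)(-6) = -12
N→J: (-2)(-8) − (2)(-7) = 30
Σ = 18
Area = |Σ|/2 = 9.
Net area = 113 − 9 = 104.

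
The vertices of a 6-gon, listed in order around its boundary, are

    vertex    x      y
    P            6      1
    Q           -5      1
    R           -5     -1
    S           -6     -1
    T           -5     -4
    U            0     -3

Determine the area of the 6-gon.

36

Apply the surveyor's formula: 2A = Σ (x_i·y_{i+1} − x_{i+1}·y_i), indices taken mod 6.
Σ = (11) + (10) + (-1) + (19) + (15) + (18) = 72
Area = |Σ|/2 = 36.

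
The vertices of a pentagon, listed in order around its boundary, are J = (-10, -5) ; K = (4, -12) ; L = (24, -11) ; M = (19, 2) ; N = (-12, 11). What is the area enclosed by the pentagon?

Apply the shoelace (surveyor's) formula: 2A = Σ (x_i·y_{i+1} − x_{i+1}·y_i), indices taken mod 5.
J→K: (-10)(-12) − (4)(-5) = 140
K→L: (4)(-11) − (24)(-12) = 244
L→M: (24)(2) − (19)(-11) = 257
M→N: (19)(11) − (-12)(2) = 233
N→J: (-12)(-5) − (-10)(11) = 170
Σ = 1044
Area = |Σ|/2 = 522.

522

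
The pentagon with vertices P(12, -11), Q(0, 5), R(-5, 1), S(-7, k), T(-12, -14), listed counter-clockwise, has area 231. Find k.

-4

The doubled signed area Σ (x_i y_{i+1} − x_{i+1} y_i) is linear in k.
With k=0 it equals 490; the coefficient of k is 7 (from the two edges through S).
So 7·k + 490 = 2·231 = 462 ⇒ k = -4.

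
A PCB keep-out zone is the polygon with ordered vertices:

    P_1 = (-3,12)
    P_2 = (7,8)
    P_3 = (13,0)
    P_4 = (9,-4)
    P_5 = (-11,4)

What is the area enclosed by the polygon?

Cross-terms: -108, -104, -52, -8, -120  ⇒  Σ = -392
Area = |Σ|/2 = 196.

196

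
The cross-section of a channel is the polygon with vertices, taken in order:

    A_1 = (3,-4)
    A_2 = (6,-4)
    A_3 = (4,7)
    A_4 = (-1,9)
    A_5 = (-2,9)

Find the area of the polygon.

Σ = (12) + (58) + (43) + (9) + (-19) = 103
Area = |Σ|/2 = 51.5.

51.5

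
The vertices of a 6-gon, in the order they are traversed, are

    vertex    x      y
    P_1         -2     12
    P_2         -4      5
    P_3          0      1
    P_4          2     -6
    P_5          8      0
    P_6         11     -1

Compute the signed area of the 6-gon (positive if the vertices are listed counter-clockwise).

Apply the shoelace formula: 2A = Σ (x_i·y_{i+1} − x_{i+1}·y_i), indices taken mod 6.
P_1→P_2: (-2)(5) − (-4)(12) = 38
P_2→P_3: (-4)(1) − (0)(5) = -4
P_3→P_4: (0)(-6) − (2)(1) = -2
P_4→P_5: (2)(0) − (8)(-6) = 48
P_5→P_6: (8)(-1) − (11)(0) = -8
P_6→P_1: (11)(12) − (-2)(-1) = 130
Σ = 202
Signed area = Σ/2 = 101 (positive ⇒ counter-clockwise traversal).

101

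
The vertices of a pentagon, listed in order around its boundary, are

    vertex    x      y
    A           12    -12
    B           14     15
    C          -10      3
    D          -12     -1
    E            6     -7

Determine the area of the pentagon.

Apply the shoelace formula: 2A = Σ (x_i·y_{i+1} − x_{i+1}·y_i), indices taken mod 5.
Σ = (348) + (192) + (46) + (90) + (12) = 688
Area = |Σ|/2 = 344.

344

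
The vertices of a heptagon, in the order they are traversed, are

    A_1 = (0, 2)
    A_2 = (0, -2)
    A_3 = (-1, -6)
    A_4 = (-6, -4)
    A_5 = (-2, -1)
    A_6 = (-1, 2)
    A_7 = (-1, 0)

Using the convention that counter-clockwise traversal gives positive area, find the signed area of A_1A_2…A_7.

Σ = (0) + (-2) + (-32) + (-2) + (-5) + (2) + (-2) = -41
Signed area = Σ/2 = -20.5 (negative ⇒ clockwise traversal).

-20.5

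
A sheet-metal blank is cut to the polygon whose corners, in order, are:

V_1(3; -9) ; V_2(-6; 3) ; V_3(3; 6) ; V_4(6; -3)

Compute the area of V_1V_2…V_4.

90

Σ = (-45) + (-45) + (-45) + (-45) = -180
Area = |Σ|/2 = 90.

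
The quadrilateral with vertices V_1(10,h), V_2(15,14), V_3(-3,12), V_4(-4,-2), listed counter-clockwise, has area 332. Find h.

-12

Write out the shoelace sum; only the two edges meeting at V_1 involve h:
2·Area = [((-4)·h − 10·(-2)) + (10·14 − 15·h)] + 276
       = -19·h + 436 = 664
⇒ h = -12.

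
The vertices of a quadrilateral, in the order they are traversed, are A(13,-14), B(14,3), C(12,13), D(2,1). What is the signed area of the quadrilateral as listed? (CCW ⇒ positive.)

163

A→B: (13)(3) − (14)(-14) = 235
B→C: (14)(13) − (12)(3) = 146
C→D: (12)(1) − (2)(13) = -14
D→A: (2)(-14) − (13)(1) = -41
Σ = 326
Signed area = Σ/2 = 163 (positive ⇒ counter-clockwise traversal).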